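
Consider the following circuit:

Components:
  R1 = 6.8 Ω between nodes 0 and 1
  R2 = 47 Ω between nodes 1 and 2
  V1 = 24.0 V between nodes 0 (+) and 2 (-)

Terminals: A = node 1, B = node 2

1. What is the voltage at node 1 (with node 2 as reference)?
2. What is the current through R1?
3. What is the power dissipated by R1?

Nodal analysis, taking node 2 as the 0 V reference.
Source V1 fixes V_0 = 24 V.
KCL at each unknown node (sum of currents leaving = 0; resistances in Ω):
  Node 1: (V_1 - 24)/6.8 + (V_1 - 0)/47 = 0
Collecting terms: 0.1683 × V_1 = 3.529  =>  V_1 = 20.97 V
Part 1:
  Read off the nodal solution: V_1 = 20.97 V
Part 2:
  I_R1 = (V_0 - V_1)/R1 = (24 - 20.97)/6.8 = 0.4461 A
  Magnitude: I_R1 = 0.4461 A
Part 3:
  I_R1 = (V_0 - V_1)/R1 = (24 - 20.97)/6.8 = 0.4461 A
  P_R1 = I_R1² × R1 = (0.4461)² × 6.8 = 1.353 W

Final answers:
1. V_1 = 20.97 V
2. I_R1 = 0.4461 A
3. P_R1 = 1.353 W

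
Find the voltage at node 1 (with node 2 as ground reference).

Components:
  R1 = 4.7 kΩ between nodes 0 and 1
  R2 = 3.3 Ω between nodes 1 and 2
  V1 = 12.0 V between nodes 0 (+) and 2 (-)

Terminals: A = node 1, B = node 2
Nodal analysis, taking node 2 as the 0 V reference.
Source V1 fixes V_0 = 12 V.
KCL at each unknown node (sum of currents leaving = 0; resistances in Ω):
  Node 1: (V_1 - 12)/4700 + (V_1 - 0)/3.3 = 0
Collecting terms: 0.3032 × V_1 = 0.002553  =>  V_1 = 0.00842 V
The requested potential is V_1 = 0.00842 V.

Final answer: V_1 = 0.00842 V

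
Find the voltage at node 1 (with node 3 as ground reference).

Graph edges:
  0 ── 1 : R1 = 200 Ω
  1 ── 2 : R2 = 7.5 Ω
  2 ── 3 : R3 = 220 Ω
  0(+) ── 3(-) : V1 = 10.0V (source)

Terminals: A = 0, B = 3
Nodal analysis, taking node 3 as the 0 V reference.
Source V1 fixes V_0 = 10 V.
KCL at each unknown node (sum of currents leaving = 0; resistances in Ω):
  Node 1: (V_1 - 10)/200 + (V_1 - V_2)/7.5 = 0
  Node 2: (V_2 - V_1)/7.5 + (V_2 - 0)/220 = 0
Collecting terms (coefficients in siemens):
  0.1383·V_1 - 0.1333·V_2 = 0.05
  0.1379·V_2 - 0.1333·V_1 = 0
Determinant D = (0.1383)(0.1379) - (-0.1333)(-0.1333) = 0.001295
V_1 = [(0.05)(0.1379) - (-0.1333)(0)]/D = 5.322 V
V_2 = [(0.1383)(0) - (0.05)(-0.1333)]/D = 5.146 V
The requested potential is V_1 = 5.322 V.

Final answer: V_1 = 5.322 V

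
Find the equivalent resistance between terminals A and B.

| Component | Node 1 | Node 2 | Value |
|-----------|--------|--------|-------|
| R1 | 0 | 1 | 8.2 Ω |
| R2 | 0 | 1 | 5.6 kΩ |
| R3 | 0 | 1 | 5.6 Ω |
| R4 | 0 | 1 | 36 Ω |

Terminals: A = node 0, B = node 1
Reduce the network between node 0 (A) and node 1 (B) by series/parallel combination:
  Rp1 = R1 ‖ R2 ‖ R3 ‖ R4 (parallel, all between nodes 0 and 1) = 1/(1/8.2 + 1/5600 + 1/5.6 + 1/36) = 3.044 Ω
R_eq = 3.044 Ω

Final answer: 3.044 Ω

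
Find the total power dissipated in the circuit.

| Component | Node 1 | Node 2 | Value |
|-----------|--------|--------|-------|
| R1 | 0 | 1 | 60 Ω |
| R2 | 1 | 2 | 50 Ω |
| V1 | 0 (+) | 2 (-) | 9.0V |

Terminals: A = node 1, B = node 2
Nodal analysis, taking node 2 as the 0 V reference.
Source V1 fixes V_0 = 9 V.
KCL at each unknown node (sum of currents leaving = 0; resistances in Ω):
  Node 1: (V_1 - 9)/60 + (V_1 - 0)/50 = 0
Collecting terms: 0.03667 × V_1 = 0.15  =>  V_1 = 4.091 V
Power in each resistor, P = (ΔV)²/R:
  P_R1 = (9 - 4.091)²/60 = 0.4017 W
  P_R2 = (4.091 - 0)²/50 = 0.3347 W
P_total = P_R1 + P_R2 = 0.7364 W

Final answer: 0.7364 W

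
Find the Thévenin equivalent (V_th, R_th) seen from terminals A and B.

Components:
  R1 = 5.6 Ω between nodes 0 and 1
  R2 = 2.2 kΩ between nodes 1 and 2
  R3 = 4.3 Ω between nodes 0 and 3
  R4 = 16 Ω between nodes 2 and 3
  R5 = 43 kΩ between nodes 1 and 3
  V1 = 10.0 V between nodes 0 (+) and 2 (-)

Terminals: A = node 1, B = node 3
Step 1 — V_th is the open-circuit voltage V_A - V_B (nothing connected across the terminals).
Nodal analysis, taking node 2 as the 0 V reference.
Source V1 fixes V_0 = 10 V.
KCL at each unknown node (sum of currents leaving = 0; resistances in Ω):
  Node 1: (V_1 - 10)/5.6 + (V_1 - 0)/2200 + (V_1 - V_3)/43000 = 0
  Node 3: (V_3 - 10)/4.3 + (V_3 - 0)/16 + (V_3 - V_1)/43000 = 0
Collecting terms (coefficients in siemens):
  0.179·V_1 - 0.00002326·V_3 = 1.786
  0.2951·V_3 - 0.00002326·V_1 = 2.326
Determinant D = (0.179)(0.2951) - (-0.00002326)(-0.00002326) = 0.05283
V_1 = [(1.786)(0.2951) - (-0.00002326)(2.326)]/D = 9.974 V
V_3 = [(0.179)(2.326) - (1.786)(-0.00002326)]/D = 7.882 V
V_th = V_1 - V_3 = 9.974 - 7.882 = 2.092 V
Step 2 — R_th: zero the source — replace V1 by a short circuit (node 2 merges into node 0) — and find the resistance seen between A (node 1) and B (node 3).
Reduce the network between node 1 (A) and node 3 (B) by series/parallel combination:
  Rp1 = R1 ‖ R2 (parallel, both between nodes 0 and 1) = 1/(1/5.6 + 1/2200) = 5.586 Ω
  Rp2 = R3 ‖ R4 (parallel, both between nodes 0 and 3) = 1/(1/4.3 + 1/16) = 3.389 Ω
  Rs1 = Rp1 + Rp2 (series, joined only at node 0) = 5.586 + 3.389 = 8.975 Ω
  Rp3 = R5 ‖ Rs1 (parallel, both between nodes 1 and 3) = 1/(1/43000 + 1/8.975) = 8.973 Ω
R_th = 8.973 Ω

Final answer: V_th = 2.092 V, R_th = 8.973 Ω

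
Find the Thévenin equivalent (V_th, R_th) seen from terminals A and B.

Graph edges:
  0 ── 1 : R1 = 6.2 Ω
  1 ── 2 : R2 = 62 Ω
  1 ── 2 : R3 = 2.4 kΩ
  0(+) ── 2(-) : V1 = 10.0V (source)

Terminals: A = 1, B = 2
Step 1 — V_th is the open-circuit voltage V_A - V_B (nothing connected across the terminals).
Nodal analysis, taking node 2 as the 0 V reference.
Source V1 fixes V_0 = 10 V.
KCL at each unknown node (sum of currents leaving = 0; resistances in Ω):
  Node 1: (V_1 - 10)/6.2 + (V_1 - 0)/62 + (V_1 - 0)/2400 = 0
Collecting terms: 0.1778 × V_1 = 1.613  =>  V_1 = 9.07 V
V_th = V_1 - V_2 = 9.07 - 0 = 9.07 V
Step 2 — R_th: zero the source — replace V1 by a short circuit (node 2 merges into node 0) — and find the resistance seen between A (node 1) and B (node 0).
Reduce the network between node 1 (A) and node 0 (B) by series/parallel combination:
  Rp1 = R1 ‖ R2 ‖ R3 (parallel, all between nodes 0 and 1) = 1/(1/6.2 + 1/62 + 1/2400) = 5.623 Ω
R_th = 5.623 Ω

Final answer: V_th = 9.07 V, R_th = 5.623 Ω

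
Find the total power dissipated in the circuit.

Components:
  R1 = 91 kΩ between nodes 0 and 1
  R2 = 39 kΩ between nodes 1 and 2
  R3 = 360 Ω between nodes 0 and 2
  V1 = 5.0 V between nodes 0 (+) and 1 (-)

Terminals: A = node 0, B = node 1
Nodal analysis, taking node 1 as the 0 V reference.
Source V1 fixes V_0 = 5 V.
KCL at each unknown node (sum of currents leaving = 0; resistances in Ω):
  Node 2: (V_2 - 0)/39000 + (V_2 - 5)/360 = 0
Collecting terms: 0.002803 × V_2 = 0.01389  =>  V_2 = 4.954 V
Power in each resistor, P = (ΔV)²/R:
  P_R1 = (5 - 0)²/91000 = 0.0002747 W
  P_R2 = (0 - 4.954)²/39000 = 0.0006294 W
  P_R3 = (5 - 4.954)²/360 = 0.000005809 W
P_total = P_R1 + P_R2 + P_R3 = 0.0009099 W

Final answer: 0.0009099 W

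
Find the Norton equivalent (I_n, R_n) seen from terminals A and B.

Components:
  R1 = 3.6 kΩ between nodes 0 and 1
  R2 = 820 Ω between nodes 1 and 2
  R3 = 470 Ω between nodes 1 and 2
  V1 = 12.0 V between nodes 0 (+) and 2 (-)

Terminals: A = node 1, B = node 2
Find the Thévenin equivalent first; then I_n = V_th/R_th and R_n = R_th.
Step 1 — V_th is the open-circuit voltage V_A - V_B (nothing connected across the terminals).
Nodal analysis, taking node 2 as the 0 V reference.
Source V1 fixes V_0 = 12 V.
KCL at each unknown node (sum of currents leaving = 0; resistances in Ω):
  Node 1: (V_1 - 12)/3600 + (V_1 - 0)/820 + (V_1 - 0)/470 = 0
Collecting terms: 0.003625 × V_1 = 0.003333  =>  V_1 = 0.9196 V
V_th = V_1 - V_2 = 0.9196 - 0 = 0.9196 V
Step 2 — R_th: zero the source — replace V1 by a short circuit (node 2 merges into node 0) — and find the resistance seen between A (node 1) and B (node 0).
Reduce the network between node 1 (A) and node 0 (B) by series/parallel combination:
  Rp1 = R1 ‖ R2 ‖ R3 (parallel, all between nodes 0 and 1) = 1/(1/3600 + 1/820 + 1/470) = 275.9 Ω
R_th = 275.9 Ω
I_n = V_th/R_th = 0.9196/275.9 = 0.003333 A, and R_n = R_th = 275.9 Ω

Final answer: I_n = 0.003333 A, R_n = 275.9 Ω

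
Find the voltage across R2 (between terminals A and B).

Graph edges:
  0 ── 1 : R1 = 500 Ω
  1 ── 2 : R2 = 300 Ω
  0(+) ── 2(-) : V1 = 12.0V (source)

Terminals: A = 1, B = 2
R1 and R2 are in series across V1 (node 0 → node 1 → node 2), and the output A–B is taken across R2, so this is a voltage divider.
Series current: I = V1/(R1 + R2) = 12/(500 + 300) = 12/800 = 0.015 A
V_R2 = I × R2 = V1 × R2/(R1 + R2) = 12 × 300/800 = 4.5 V

Final answer: 4.5 V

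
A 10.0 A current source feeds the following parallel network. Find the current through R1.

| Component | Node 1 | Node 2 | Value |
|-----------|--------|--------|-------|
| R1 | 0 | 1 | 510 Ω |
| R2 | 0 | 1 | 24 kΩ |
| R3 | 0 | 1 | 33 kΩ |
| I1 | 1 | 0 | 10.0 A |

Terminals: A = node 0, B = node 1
All resistors sit directly between nodes 0 and 1, so they are in parallel and share one voltage V; the full source current 10 A splits among them.
1/R_par = 1/510 + 1/24000 + 1/33000 = 0.002033 S  =>  R_par = 491.9 Ω
V = I × R_par = 10 × 491.9 = 4919 V
I_R1 = V/R1 = 4919/510 = 9.646 A

Final answer: 9.646 A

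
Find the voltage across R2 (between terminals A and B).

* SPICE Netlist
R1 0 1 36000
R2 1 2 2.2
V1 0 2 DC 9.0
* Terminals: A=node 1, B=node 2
R1 and R2 are in series across V1 (node 0 → node 1 → node 2), and the output A–B is taken across R2, so this is a voltage divider.
Series current: I = V1/(R1 + R2) = 9/(36000 + 2.2) = 9/36000 = 0.00025 A
V_R2 = I × R2 = V1 × R2/(R1 + R2) = 9 × 2.2/36000 = 0.00055 V

Final answer: 0.00055 V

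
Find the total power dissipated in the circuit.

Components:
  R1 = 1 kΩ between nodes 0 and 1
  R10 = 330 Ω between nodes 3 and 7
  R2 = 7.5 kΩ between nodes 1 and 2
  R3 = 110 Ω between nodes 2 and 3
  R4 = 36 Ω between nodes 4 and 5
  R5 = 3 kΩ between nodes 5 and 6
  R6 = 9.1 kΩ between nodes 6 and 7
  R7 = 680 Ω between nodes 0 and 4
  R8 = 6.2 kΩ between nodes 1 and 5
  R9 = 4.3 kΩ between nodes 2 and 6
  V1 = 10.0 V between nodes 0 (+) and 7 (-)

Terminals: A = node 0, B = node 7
Nodal analysis, taking node 7 as the 0 V reference.
Source V1 fixes V_0 = 10 V.
KCL at each unknown node (sum of currents leaving = 0; resistances in Ω):
  Node 1: (V_1 - 10)/1000 + (V_1 - V_2)/7500 + (V_1 - V_5)/6200 = 0
  Node 2: (V_2 - V_1)/7500 + (V_2 - V_3)/110 + (V_2 - V_6)/4300 = 0
  Node 3: (V_3 - V_2)/110 + (V_3 - 0)/330 = 0
  Node 4: (V_4 - V_5)/36 + (V_4 - 10)/680 = 0
  Node 5: (V_5 - V_4)/36 + (V_5 - V_6)/3000 + (V_5 - V_1)/6200 = 0
  Node 6: (V_6 - V_5)/3000 + (V_6 - 0)/9100 + (V_6 - V_2)/4300 = 0
Collecting terms (coefficients in siemens):
  0.001295·V_1 - 0.0001333·V_2 - 0.0001613·V_5 = 0.01
  0.009457·V_2 - 0.0001333·V_1 - 0.009091·V_3 - 0.0002326·V_6 = 0
  0.01212·V_3 - 0.009091·V_2 = 0
  0.02925·V_4 - 0.02778·V_5 = 0.01471
  0.02827·V_5 - 0.0001613·V_1 - 0.02778·V_4 - 0.0003333·V_6 = 0
  0.0006758·V_6 - 0.0002326·V_2 - 0.0003333·V_5 = 0
Solving these 6 simultaneous equations (Gaussian elimination) gives:
  V_1 = 8.932 V, V_2 = 0.8681 V, V_3 = 0.6511 V, V_4 = 9.031 V
  V_5 = 8.98 V, V_6 = 4.728 V
Power in each resistor, P = (ΔV)²/R:
  P_R1 = (10 - 8.932)²/1000 = 0.00114 W
  P_R2 = (8.932 - 0.8681)²/7500 = 0.008671 W
  P_R3 = (0.8681 - 0.6511)²/110 = 0.0004282 W
  P_R4 = (9.031 - 8.98)²/36 = 0.00007309 W
  P_R5 = (8.98 - 4.728)²/3000 = 0.006026 W
  P_R6 = (4.728 - 0)²/9100 = 0.002457 W
  P_R7 = (10 - 9.031)²/680 = 0.001381 W
  P_R8 = (8.932 - 8.98)²/6200 = 0.0000003621 W
  P_R9 = (0.8681 - 4.728)²/4300 = 0.003465 W
  P_R10 = (0.6511 - 0)²/330 = 0.001284 W
P_total = P_R1 + P_R2 + P_R3 + P_R4 + P_R5 + P_R6 + P_R7 + P_R8 + P_R9 + P_R10 = 0.02492 W

Final answer: 0.02492 W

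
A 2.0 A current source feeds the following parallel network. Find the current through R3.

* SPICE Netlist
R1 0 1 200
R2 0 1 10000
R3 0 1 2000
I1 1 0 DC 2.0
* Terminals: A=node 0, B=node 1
All resistors sit directly between nodes 0 and 1, so they are in parallel and share one voltage V; the full source current 2 A splits among them.
1/R_par = 1/200 + 1/10000 + 1/2000 = 0.0056 S  =>  R_par = 178.6 Ω
V = I × R_par = 2 × 178.6 = 357.1 V
I_R3 = V/R3 = 357.1/2000 = 0.1786 A

Final answer: 0.1786 A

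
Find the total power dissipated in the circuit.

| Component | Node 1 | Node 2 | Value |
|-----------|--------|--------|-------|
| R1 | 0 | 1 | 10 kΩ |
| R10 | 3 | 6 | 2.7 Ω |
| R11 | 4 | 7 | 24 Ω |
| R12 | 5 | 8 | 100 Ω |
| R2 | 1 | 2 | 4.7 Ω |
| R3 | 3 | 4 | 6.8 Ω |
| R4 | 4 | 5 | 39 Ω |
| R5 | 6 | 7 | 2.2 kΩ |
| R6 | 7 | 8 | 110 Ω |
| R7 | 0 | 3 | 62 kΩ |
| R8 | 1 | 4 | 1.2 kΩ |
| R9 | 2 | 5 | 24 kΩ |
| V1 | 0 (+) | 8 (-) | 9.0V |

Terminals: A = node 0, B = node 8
Nodal analysis, taking node 8 as the 0 V reference.
Source V1 fixes V_0 = 9 V.
KCL at each unknown node (sum of currents leaving = 0; resistances in Ω):
  Node 1: (V_1 - 9)/10000 + (V_1 - V_2)/4.7 + (V_1 - V_4)/1200 = 0
  Node 2: (V_2 - V_1)/4.7 + (V_2 - V_5)/24000 = 0
  Node 3: (V_3 - V_4)/6.8 + (V_3 - 9)/62000 + (V_3 - V_6)/2.7 = 0
  Node 4: (V_4 - V_3)/6.8 + (V_4 - V_5)/39 + (V_4 - V_1)/1200 + (V_4 - V_7)/24 = 0
  Node 5: (V_5 - V_4)/39 + (V_5 - V_2)/24000 + (V_5 - 0)/100 = 0
  Node 6: (V_6 - V_7)/2200 + (V_6 - V_3)/2.7 = 0
  Node 7: (V_7 - V_6)/2200 + (V_7 - 0)/110 + (V_7 - V_4)/24 = 0
Collecting terms (coefficients in siemens):
  0.2137·V_1 - 0.2128·V_2 - 0.0008333·V_4 = 0.0009
  0.2128·V_2 - 0.2128·V_1 - 0.00004167·V_5 = 0
  0.5174·V_3 - 0.1471·V_4 - 0.3704·V_6 = 0.0001452
  0.2152·V_4 - 0.0008333·V_1 - 0.1471·V_3 - 0.02564·V_5 - 0.04167·V_7 = 0
  0.03568·V_5 - 0.00004167·V_2 - 0.02564·V_4 = 0
  0.3708·V_6 - 0.3704·V_3 - 0.0004545·V_7 = 0
  0.05121·V_7 - 0.04167·V_4 - 0.0004545·V_6 = 0
Solving these 7 simultaneous equations (Gaussian elimination) gives:
  V_1 = 0.9796 V, V_2 = 0.9794 V, V_3 = 0.06468 V, V_4 = 0.06374 V
  V_5 = 0.04695 V, V_6 = 0.06467 V, V_7 = 0.05244 V
Power in each resistor, P = (ΔV)²/R:
  P_R1 = (9 - 0.9796)²/10000 = 0.006433 W
  P_R2 = (0.9796 - 0.9794)²/4.7 = 0.000000007094 W
  P_R3 = (0.06468 - 0.06374)²/6.8 = 0.0000001305 W
  P_R4 = (0.06374 - 0.04695)²/39 = 0.000007232 W
  P_R5 = (0.06467 - 0.05244)²/2200 = 0.00000006803 W
  P_R6 = (0.05244 - 0)²/110 = 0.00002499 W
  P_R7 = (9 - 0.06468)²/62000 = 0.001288 W
  P_R8 = (0.9796 - 0.06374)²/1200 = 0.000699 W
  P_R9 = (0.9794 - 0.04695)²/24000 = 0.00003623 W
  P_R10 = (0.06468 - 0.06467)²/2.7 = 0.0000000000835 W
  P_R11 = (0.06374 - 0.05244)²/24 = 0.000005327 W
  P_R12 = (0.04695 - 0)²/100 = 0.00002204 W
P_total = P_R1 + P_R2 + P_R3 + P_R4 + P_R5 + P_R6 + P_R7 + P_R8 + P_R9 + P_R10 + P_R11 + P_R12 = 0.008515 W

Final answer: 0.008515 W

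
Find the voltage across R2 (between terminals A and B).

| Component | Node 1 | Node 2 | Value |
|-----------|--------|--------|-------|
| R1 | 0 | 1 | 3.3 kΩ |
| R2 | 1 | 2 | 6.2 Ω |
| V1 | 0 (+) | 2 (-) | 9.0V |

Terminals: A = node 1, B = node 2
R1 and R2 are in series across V1 (node 0 → node 1 → node 2), and the output A–B is taken across R2, so this is a voltage divider.
Series current: I = V1/(R1 + R2) = 9/(3300 + 6.2) = 9/3306 = 0.002722 A
V_R2 = I × R2 = V1 × R2/(R1 + R2) = 9 × 6.2/3306 = 0.01688 V

Final answer: 0.01688 V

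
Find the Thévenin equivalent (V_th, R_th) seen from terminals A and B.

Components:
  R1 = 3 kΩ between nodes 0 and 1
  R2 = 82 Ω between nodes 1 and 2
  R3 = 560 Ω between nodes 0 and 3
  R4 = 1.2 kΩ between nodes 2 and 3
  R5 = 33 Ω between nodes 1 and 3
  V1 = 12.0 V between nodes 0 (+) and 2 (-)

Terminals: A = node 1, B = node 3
Step 1 — V_th is the open-circuit voltage V_A - V_B (nothing connected across the terminals).
Nodal analysis, taking node 2 as the 0 V reference.
Source V1 fixes V_0 = 12 V.
KCL at each unknown node (sum of currents leaving = 0; resistances in Ω):
  Node 1: (V_1 - 12)/3000 + (V_1 - 0)/82 + (V_1 - V_3)/33 = 0
  Node 3: (V_3 - 12)/560 + (V_3 - 0)/1200 + (V_3 - V_1)/33 = 0
Collecting terms (coefficients in siemens):
  0.04283·V_1 - 0.0303·V_3 = 0.004
  0.03292·V_3 - 0.0303·V_1 = 0.02143
Determinant D = (0.04283)(0.03292) - (-0.0303)(-0.0303) = 0.0004918
V_1 = [(0.004)(0.03292) - (-0.0303)(0.02143)]/D = 1.588 V
V_3 = [(0.04283)(0.02143) - (0.004)(-0.0303)]/D = 2.113 V
V_th = V_1 - V_3 = 1.588 - 2.113 = -0.5246 V
Step 2 — R_th: zero the source — replace V1 by a short circuit (node 2 merges into node 0) — and find the resistance seen between A (node 1) and B (node 3).
Reduce the network between node 1 (A) and node 3 (B) by series/parallel combination:
  Rp1 = R1 ‖ R2 (parallel, both between nodes 0 and 1) = 1/(1/3000 + 1/82) = 79.82 Ω
  Rp2 = R3 ‖ R4 (parallel, both between nodes 0 and 3) = 1/(1/560 + 1/1200) = 381.8 Ω
  Rs1 = Rp1 + Rp2 (series, joined only at node 0) = 79.82 + 381.8 = 461.6 Ω
  Rp3 = R5 ‖ Rs1 (parallel, both between nodes 1 and 3) = 1/(1/33 + 1/461.6) = 30.8 Ω
R_th = 30.8 Ω

Final answer: V_th = -0.5246 V, R_th = 30.8 Ω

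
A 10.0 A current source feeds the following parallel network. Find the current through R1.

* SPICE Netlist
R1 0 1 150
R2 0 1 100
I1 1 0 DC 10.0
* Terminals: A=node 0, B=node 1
All resistors sit directly between nodes 0 and 1, so they are in parallel and share one voltage V; the full source current 10 A splits among them.
1/R_par = 1/150 + 1/100 = 0.01667 S  =>  R_par = 60 Ω
V = I × R_par = 10 × 60 = 600 V
I_R1 = V/R1 = 600/150 = 4 A

Final answer: 4 A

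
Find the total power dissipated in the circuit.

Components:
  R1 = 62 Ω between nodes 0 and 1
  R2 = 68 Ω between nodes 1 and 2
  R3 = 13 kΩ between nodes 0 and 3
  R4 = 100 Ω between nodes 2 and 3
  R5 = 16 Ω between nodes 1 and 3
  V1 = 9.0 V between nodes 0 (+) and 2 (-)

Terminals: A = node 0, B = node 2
Nodal analysis, taking node 2 as the 0 V reference.
Source V1 fixes V_0 = 9 V.
KCL at each unknown node (sum of currents leaving = 0; resistances in Ω):
  Node 1: (V_1 - 9)/62 + (V_1 - 0)/68 + (V_1 - V_3)/16 = 0
  Node 3: (V_3 - 9)/13000 + (V_3 - 0)/100 + (V_3 - V_1)/16 = 0
Collecting terms (coefficients in siemens):
  0.09333·V_1 - 0.0625·V_3 = 0.1452
  0.07258·V_3 - 0.0625·V_1 = 0.0006923
Determinant D = (0.09333)(0.07258) - (-0.0625)(-0.0625) = 0.002868
V_1 = [(0.1452)(0.07258) - (-0.0625)(0.0006923)]/D = 3.689 V
V_3 = [(0.09333)(0.0006923) - (0.1452)(-0.0625)]/D = 3.186 V
Power in each resistor, P = (ΔV)²/R:
  P_R1 = (9 - 3.689)²/62 = 0.455 W
  P_R2 = (3.689 - 0)²/68 = 0.2001 W
  P_R3 = (9 - 3.186)²/13000 = 0.0026 W
  P_R4 = (0 - 3.186)²/100 = 0.1015 W
  P_R5 = (3.689 - 3.186)²/16 = 0.01579 W
P_total = P_R1 + P_R2 + P_R3 + P_R4 + P_R5 = 0.775 W

Final answer: 0.775 W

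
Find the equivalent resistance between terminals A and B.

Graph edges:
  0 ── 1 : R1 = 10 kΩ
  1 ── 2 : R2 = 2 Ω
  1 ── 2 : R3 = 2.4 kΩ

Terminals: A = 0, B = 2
Reduce the network between node 0 (A) and node 2 (B) by series/parallel combination:
  Rp1 = R2 ‖ R3 (parallel, both between nodes 1 and 2) = 1/(1/2 + 1/2400) = 1.998 Ω
  Rs1 = R1 + Rp1 (series, joined only at node 1) = 10000 + 1.998 = 10000 Ω
R_eq = 10 kΩ

Final answer: 10 kΩ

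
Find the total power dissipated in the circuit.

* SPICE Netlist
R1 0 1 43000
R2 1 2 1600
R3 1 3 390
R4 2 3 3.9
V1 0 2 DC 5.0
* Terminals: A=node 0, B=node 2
Nodal analysis, taking node 2 as the 0 V reference.
Source V1 fixes V_0 = 5 V.
KCL at each unknown node (sum of currents leaving = 0; resistances in Ω):
  Node 1: (V_1 - 5)/43000 + (V_1 - 0)/1600 + (V_1 - V_3)/390 = 0
  Node 3: (V_3 - V_1)/390 + (V_3 - 0)/3.9 = 0
Collecting terms (coefficients in siemens):
  0.003212·V_1 - 0.002564·V_3 = 0.0001163
  0.259·V_3 - 0.002564·V_1 = 0
Determinant D = (0.003212)(0.259) - (-0.002564)(-0.002564) = 0.0008253
V_1 = [(0.0001163)(0.259) - (-0.002564)(0)]/D = 0.03649 V
V_3 = [(0.003212)(0) - (0.0001163)(-0.002564)]/D = 0.0003612 V
Power in each resistor, P = (ΔV)²/R:
  P_R1 = (5 - 0.03649)²/43000 = 0.0005729 W
  P_R2 = (0.03649 - 0)²/1600 = 0.000000832 W
  P_R3 = (0.03649 - 0.0003612)²/390 = 0.000003346 W
  P_R4 = (0 - 0.0003612)²/3.9 = 0.00000003346 W
P_total = P_R1 + P_R2 + P_R3 + P_R4 = 0.0005772 W

Final answer: 0.0005772 W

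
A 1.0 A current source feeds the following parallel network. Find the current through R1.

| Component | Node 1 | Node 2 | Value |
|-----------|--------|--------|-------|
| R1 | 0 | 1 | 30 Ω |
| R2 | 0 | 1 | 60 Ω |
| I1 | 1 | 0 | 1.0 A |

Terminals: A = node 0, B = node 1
All resistors sit directly between nodes 0 and 1, so they are in parallel and share one voltage V; the full source current 1 A splits among them.
1/R_par = 1/30 + 1/60 = 0.05 S  =>  R_par = 20 Ω
V = I × R_par = 1 × 20 = 20 V
I_R1 = V/R1 = 20/30 = 0.6667 A

Final answer: 0.6667 A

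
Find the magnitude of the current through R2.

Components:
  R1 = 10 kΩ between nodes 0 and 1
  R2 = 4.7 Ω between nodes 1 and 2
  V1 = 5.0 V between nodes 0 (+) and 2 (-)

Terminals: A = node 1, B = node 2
Nodal analysis, taking node 2 as the 0 V reference.
Source V1 fixes V_0 = 5 V.
KCL at each unknown node (sum of currents leaving = 0; resistances in Ω):
  Node 1: (V_1 - 5)/10000 + (V_1 - 0)/4.7 = 0
Collecting terms: 0.2129 × V_1 = 0.0005  =>  V_1 = 0.002349 V
I_R2 = (V_1 - V_2)/R2 = (0.002349 - 0)/4.7 = 0.0004998 A
|I_R2| = 0.0004998 A

Final answer: |I_R2| = 0.0004998 A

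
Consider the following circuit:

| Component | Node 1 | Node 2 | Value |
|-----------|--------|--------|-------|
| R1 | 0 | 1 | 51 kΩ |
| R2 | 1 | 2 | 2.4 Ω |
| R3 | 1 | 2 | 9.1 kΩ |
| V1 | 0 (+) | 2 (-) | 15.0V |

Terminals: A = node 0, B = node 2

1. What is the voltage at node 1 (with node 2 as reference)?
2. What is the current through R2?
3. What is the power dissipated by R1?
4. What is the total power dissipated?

Nodal analysis, taking node 2 as the 0 V reference.
Source V1 fixes V_0 = 15 V.
KCL at each unknown node (sum of currents leaving = 0; resistances in Ω):
  Node 1: (V_1 - 15)/51000 + (V_1 - 0)/2.4 + (V_1 - 0)/9100 = 0
Collecting terms: 0.4168 × V_1 = 0.0002941  =>  V_1 = 0.0007057 V
Part 1:
  Read off the nodal solution: V_1 = 0.0007057 V
Part 2:
  I_R2 = (V_1 - V_2)/R2 = (0.0007057 - 0)/2.4 = 0.000294 A
  Magnitude: I_R2 = 0.000294 A
Part 3:
  I_R1 = (V_0 - V_1)/R1 = (15 - 0.0007057)/51000 = 0.0002941 A
  P_R1 = I_R1² × R1 = (0.0002941)² × 51000 = 0.004411 W
Part 4:
  Power in each resistor, P = (ΔV)²/R:
    P_R1 = (15 - 0.0007057)²/51000 = 0.004411 W
    P_R2 = (0.0007057 - 0)²/2.4 = 0.0000002075 W
    P_R3 = (0.0007057 - 0)²/9100 = 0.00000000005472 W
  P_total = P_R1 + P_R2 + P_R3 = 0.004412 W

Final answers:
1. V_1 = 0.0007057 V
2. I_R2 = 0.000294 A
3. P_R1 = 0.004411 W
4. P_total = 0.004412 W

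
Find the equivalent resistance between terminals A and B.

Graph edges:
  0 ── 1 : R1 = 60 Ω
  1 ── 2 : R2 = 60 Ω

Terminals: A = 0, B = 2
Reduce the network between node 0 (A) and node 2 (B) by series/parallel combination:
  Rs1 = R1 + R2 (series, joined only at node 1) = 60 + 60 = 120 Ω
R_eq = 120 Ω

Final answer: 120 Ω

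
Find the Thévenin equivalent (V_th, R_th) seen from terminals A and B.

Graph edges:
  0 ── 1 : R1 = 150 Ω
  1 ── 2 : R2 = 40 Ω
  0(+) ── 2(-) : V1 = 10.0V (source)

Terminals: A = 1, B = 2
Step 1 — V_th is the open-circuit voltage V_A - V_B (nothing connected across the terminals).
Nodal analysis, taking node 2 as the 0 V reference.
Source V1 fixes V_0 = 10 V.
KCL at each unknown node (sum of currents leaving = 0; resistances in Ω):
  Node 1: (V_1 - 10)/150 + (V_1 - 0)/40 = 0
Collecting terms: 0.03167 × V_1 = 0.06667  =>  V_1 = 2.105 V
V_th = V_1 - V_2 = 2.105 - 0 = 2.105 V
Step 2 — R_th: zero the source — replace V1 by a short circuit (node 2 merges into node 0) — and find the resistance seen between A (node 1) and B (node 0).
Reduce the network between node 1 (A) and node 0 (B) by series/parallel combination:
  Rp1 = R1 ‖ R2 (parallel, both between nodes 0 and 1) = 1/(1/150 + 1/40) = 31.58 Ω
R_th = 31.58 Ω

Final answer: V_th = 2.105 V, R_th = 31.58 Ω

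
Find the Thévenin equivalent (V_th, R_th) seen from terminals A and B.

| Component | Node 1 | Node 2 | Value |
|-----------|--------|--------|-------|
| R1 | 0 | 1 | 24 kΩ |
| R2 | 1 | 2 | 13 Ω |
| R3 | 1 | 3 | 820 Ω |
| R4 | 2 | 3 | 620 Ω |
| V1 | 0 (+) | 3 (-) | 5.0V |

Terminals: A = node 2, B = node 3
Step 1 — V_th is the open-circuit voltage V_A - V_B (nothing connected across the terminals).
Nodal analysis, taking node 3 as the 0 V reference.
Source V1 fixes V_0 = 5 V.
KCL at each unknown node (sum of currents leaving = 0; resistances in Ω):
  Node 1: (V_1 - 5)/24000 + (V_1 - V_2)/13 + (V_1 - 0)/820 = 0
  Node 2: (V_2 - V_1)/13 + (V_2 - 0)/620 = 0
Collecting terms (coefficients in siemens):
  0.07818·V_1 - 0.07692·V_2 = 0.0002083
  0.07854·V_2 - 0.07692·V_1 = 0
Determinant D = (0.07818)(0.07854) - (-0.07692)(-0.07692) = 0.0002231
V_1 = [(0.0002083)(0.07854) - (-0.07692)(0)]/D = 0.07333 V
V_2 = [(0.07818)(0) - (0.0002083)(-0.07692)]/D = 0.07183 V
V_th = V_2 - V_3 = 0.07183 - 0 = 0.07183 V
Step 2 — R_th: zero the source — replace V1 by a short circuit (node 3 merges into node 0) — and find the resistance seen between A (node 2) and B (node 0).
Reduce the network between node 2 (A) and node 0 (B) by series/parallel combination:
  Rp1 = R1 ‖ R3 (parallel, both between nodes 0 and 1) = 1/(1/24000 + 1/820) = 792.9 Ω
  Rs1 = R2 + Rp1 (series, joined only at node 1) = 13 + 792.9 = 805.9 Ω
  Rp2 = R4 ‖ Rs1 (parallel, both between nodes 0 and 2) = 1/(1/620 + 1/805.9) = 350.4 Ω
R_th = 350.4 Ω

Final answer: V_th = 0.07183 V, R_th = 350.4 Ω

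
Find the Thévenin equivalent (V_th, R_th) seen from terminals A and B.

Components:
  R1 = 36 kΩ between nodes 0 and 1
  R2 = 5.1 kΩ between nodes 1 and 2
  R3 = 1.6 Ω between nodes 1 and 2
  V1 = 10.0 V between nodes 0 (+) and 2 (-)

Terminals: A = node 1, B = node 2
Step 1 — V_th is the open-circuit voltage V_A - V_B (nothing connected across the terminals).
Nodal analysis, taking node 2 as the 0 V reference.
Source V1 fixes V_0 = 10 V.
KCL at each unknown node (sum of currents leaving = 0; resistances in Ω):
  Node 1: (V_1 - 10)/36000 + (V_1 - 0)/5100 + (V_1 - 0)/1.6 = 0
Collecting terms: 0.6252 × V_1 = 0.0002778  =>  V_1 = 0.0004443 V
V_th = V_1 - V_2 = 0.0004443 - 0 = 0.0004443 V
Step 2 — R_th: zero the source — replace V1 by a short circuit (node 2 merges into node 0) — and find the resistance seen between A (node 1) and B (node 0).
Reduce the network between node 1 (A) and node 0 (B) by series/parallel combination:
  Rp1 = R1 ‖ R2 ‖ R3 (parallel, all between nodes 0 and 1) = 1/(1/36000 + 1/5100 + 1/1.6) = 1.599 Ω
R_th = 1.599 Ω

Final answer: V_th = 0.0004443 V, R_th = 1.599 Ω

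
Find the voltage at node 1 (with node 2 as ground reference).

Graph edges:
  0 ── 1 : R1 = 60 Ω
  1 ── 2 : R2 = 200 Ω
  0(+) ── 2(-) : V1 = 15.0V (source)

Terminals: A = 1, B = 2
Nodal analysis, taking node 2 as the 0 V reference.
Source V1 fixes V_0 = 15 V.
KCL at each unknown node (sum of currents leaving = 0; resistances in Ω):
  Node 1: (V_1 - 15)/60 + (V_1 - 0)/200 = 0
Collecting terms: 0.02167 × V_1 = 0.25  =>  V_1 = 11.54 V
The requested potential is V_1 = 11.54 V.

Final answer: V_1 = 11.54 V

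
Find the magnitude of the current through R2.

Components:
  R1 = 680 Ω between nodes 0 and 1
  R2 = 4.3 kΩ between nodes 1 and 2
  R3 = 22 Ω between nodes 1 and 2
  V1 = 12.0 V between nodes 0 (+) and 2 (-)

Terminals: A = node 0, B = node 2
Nodal analysis, taking node 2 as the 0 V reference.
Source V1 fixes V_0 = 12 V.
KCL at each unknown node (sum of currents leaving = 0; resistances in Ω):
  Node 1: (V_1 - 12)/680 + (V_1 - 0)/4300 + (V_1 - 0)/22 = 0
Collecting terms: 0.04716 × V_1 = 0.01765  =>  V_1 = 0.3742 V
I_R2 = (V_1 - V_2)/R2 = (0.3742 - 0)/4300 = 0.00008703 A
|I_R2| = 0.00008703 A

Final answer: |I_R2| = 8.703e-05 A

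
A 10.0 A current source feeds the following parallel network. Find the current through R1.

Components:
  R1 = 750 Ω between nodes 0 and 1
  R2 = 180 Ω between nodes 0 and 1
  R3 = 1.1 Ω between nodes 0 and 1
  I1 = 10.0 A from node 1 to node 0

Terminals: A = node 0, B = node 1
All resistors sit directly between nodes 0 and 1, so they are in parallel and share one voltage V; the full source current 10 A splits among them.
1/R_par = 1/750 + 1/180 + 1/1.1 = 0.916 S  =>  R_par = 1.092 Ω
V = I × R_par = 10 × 1.092 = 10.92 V
I_R1 = V/R1 = 10.92/750 = 0.01456 A

Final answer: 0.01456 A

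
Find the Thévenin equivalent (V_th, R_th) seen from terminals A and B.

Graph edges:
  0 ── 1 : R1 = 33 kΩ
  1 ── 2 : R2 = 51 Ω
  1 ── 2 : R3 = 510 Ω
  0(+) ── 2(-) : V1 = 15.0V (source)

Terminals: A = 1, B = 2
Step 1 — V_th is the open-circuit voltage V_A - V_B (nothing connected across the terminals).
Nodal analysis, taking node 2 as the 0 V reference.
Source V1 fixes V_0 = 15 V.
KCL at each unknown node (sum of currents leaving = 0; resistances in Ω):
  Node 1: (V_1 - 15)/33000 + (V_1 - 0)/51 + (V_1 - 0)/510 = 0
Collecting terms: 0.0216 × V_1 = 0.0004545  =>  V_1 = 0.02104 V
V_th = V_1 - V_2 = 0.02104 - 0 = 0.02104 V
Step 2 — R_th: zero the source — replace V1 by a short circuit (node 2 merges into node 0) — and find the resistance seen between A (node 1) and B (node 0).
Reduce the network between node 1 (A) and node 0 (B) by series/parallel combination:
  Rp1 = R1 ‖ R2 ‖ R3 (parallel, all between nodes 0 and 1) = 1/(1/33000 + 1/51 + 1/510) = 46.3 Ω
R_th = 46.3 Ω

Final answer: V_th = 0.02104 V, R_th = 46.3 Ω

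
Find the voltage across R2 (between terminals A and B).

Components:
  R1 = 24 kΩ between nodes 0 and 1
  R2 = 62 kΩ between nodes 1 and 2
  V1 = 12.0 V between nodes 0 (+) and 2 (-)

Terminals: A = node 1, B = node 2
R1 and R2 are in series across V1 (node 0 → node 1 → node 2), and the output A–B is taken across R2, so this is a voltage divider.
Series current: I = V1/(R1 + R2) = 12/(24000 + 62000) = 12/86000 = 0.0001395 A
V_R2 = I × R2 = V1 × R2/(R1 + R2) = 12 × 62000/86000 = 8.651 V

Final answer: 8.651 V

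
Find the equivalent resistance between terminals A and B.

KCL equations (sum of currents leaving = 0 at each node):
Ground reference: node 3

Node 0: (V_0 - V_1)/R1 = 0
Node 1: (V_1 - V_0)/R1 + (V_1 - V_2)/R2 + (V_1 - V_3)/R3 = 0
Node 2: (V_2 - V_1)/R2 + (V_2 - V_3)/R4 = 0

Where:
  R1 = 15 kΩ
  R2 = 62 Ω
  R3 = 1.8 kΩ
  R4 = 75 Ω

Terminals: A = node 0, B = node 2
Reduce the network between node 0 (A) and node 2 (B) by series/parallel combination:
  Rs1 = R3 + R4 (series, joined only at node 3) = 1800 + 75 = 1875 Ω
  Rp1 = R2 ‖ Rs1 (parallel, both between nodes 1 and 2) = 1/(1/62 + 1/1875) = 60.02 Ω
  Rs2 = R1 + Rp1 (series, joined only at node 1) = 15000 + 60.02 = 15060 Ω
R_eq = 15.06 kΩ

Final answer: 15.06 kΩ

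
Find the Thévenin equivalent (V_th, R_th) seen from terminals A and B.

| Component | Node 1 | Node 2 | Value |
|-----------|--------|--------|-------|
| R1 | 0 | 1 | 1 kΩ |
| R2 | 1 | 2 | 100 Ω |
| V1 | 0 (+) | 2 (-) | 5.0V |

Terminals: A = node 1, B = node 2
Step 1 — V_th is the open-circuit voltage V_A - V_B (nothing connected across the terminals).
Nodal analysis, taking node 2 as the 0 V reference.
Source V1 fixes V_0 = 5 V.
KCL at each unknown node (sum of currents leaving = 0; resistances in Ω):
  Node 1: (V_1 - 5)/1000 + (V_1 - 0)/100 = 0
Collecting terms: 0.011 × V_1 = 0.005  =>  V_1 = 0.4545 V
V_th = V_1 - V_2 = 0.4545 - 0 = 0.4545 V
Step 2 — R_th: zero the source — replace V1 by a short circuit (node 2 merges into node 0) — and find the resistance seen between A (node 1) and B (node 0).
Reduce the network between node 1 (A) and node 0 (B) by series/parallel combination:
  Rp1 = R1 ‖ R2 (parallel, both between nodes 0 and 1) = 1/(1/1000 + 1/100) = 90.91 Ω
R_th = 90.91 Ω

Final answer: V_th = 0.4545 V, R_th = 90.91 Ω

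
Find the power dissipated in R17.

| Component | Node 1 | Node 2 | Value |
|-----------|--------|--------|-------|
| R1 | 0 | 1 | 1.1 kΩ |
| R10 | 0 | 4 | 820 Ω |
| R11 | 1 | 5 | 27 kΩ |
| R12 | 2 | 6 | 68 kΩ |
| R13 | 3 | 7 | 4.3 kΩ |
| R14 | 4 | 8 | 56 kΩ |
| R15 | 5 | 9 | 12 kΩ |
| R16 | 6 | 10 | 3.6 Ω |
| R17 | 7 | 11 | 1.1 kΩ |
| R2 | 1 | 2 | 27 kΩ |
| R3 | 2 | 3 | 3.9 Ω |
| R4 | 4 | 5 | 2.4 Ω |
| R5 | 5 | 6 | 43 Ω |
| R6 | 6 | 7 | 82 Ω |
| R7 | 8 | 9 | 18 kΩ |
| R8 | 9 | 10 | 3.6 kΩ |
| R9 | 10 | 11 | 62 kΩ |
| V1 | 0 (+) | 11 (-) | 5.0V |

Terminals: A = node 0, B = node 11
Nodal analysis, taking node 11 as the 0 V reference.
Source V1 fixes V_0 = 5 V.
KCL at each unknown node (sum of currents leaving = 0; resistances in Ω):
  Node 1: (V_1 - 5)/1100 + (V_1 - V_2)/27000 + (V_1 - V_5)/27000 = 0
  Node 2: (V_2 - V_1)/27000 + (V_2 - V_3)/3.9 + (V_2 - V_6)/68000 = 0
  Node 3: (V_3 - V_2)/3.9 + (V_3 - V_7)/4300 = 0
  Node 4: (V_4 - V_5)/2.4 + (V_4 - 5)/820 + (V_4 - V_8)/56000 = 0
  Node 5: (V_5 - V_4)/2.4 + (V_5 - V_6)/43 + (V_5 - V_1)/27000 + (V_5 - V_9)/12000 = 0
  Node 6: (V_6 - V_5)/43 + (V_6 - V_7)/82 + (V_6 - V_2)/68000 + (V_6 - V_10)/3.6 = 0
  Node 7: (V_7 - V_6)/82 + (V_7 - V_3)/4300 + (V_7 - 0)/1100 = 0
  Node 8: (V_8 - V_9)/18000 + (V_8 - V_4)/56000 = 0
  Node 9: (V_9 - V_8)/18000 + (V_9 - V_10)/3600 + (V_9 - V_5)/12000 = 0
  Node 10: (V_10 - V_9)/3600 + (V_10 - 0)/62000 + (V_10 - V_6)/3.6 = 0
Collecting terms (coefficients in siemens):
  0.0009832·V_1 - 0.00003704·V_2 - 0.00003704·V_5 = 0.004545
  0.2565·V_2 - 0.00003704·V_1 - 0.2564·V_3 - 0.00001471·V_6 = 0
  0.2566·V_3 - 0.2564·V_2 - 0.0002326·V_7 = 0
  0.4179·V_4 - 0.4167·V_5 - 0.00001786·V_8 = 0.006098
  0.44·V_5 - 0.00003704·V_1 - 0.4167·V_4 - 0.02326·V_6 - 0.00008333·V_9 = 0
  0.3132·V_6 - 0.00001471·V_2 - 0.02326·V_5 - 0.0122·V_7 - 0.2778·V_10 = 0
  0.01334·V_7 - 0.0002326·V_3 - 0.0122·V_6 = 0
  0.00007341·V_8 - 0.00001786·V_4 - 0.00005556·V_9 = 0
  0.0004167·V_9 - 0.00008333·V_5 - 0.00005556·V_8 - 0.0002778·V_10 = 0
  0.2781·V_10 - 0.2778·V_6 - 0.0002778·V_9 = 0
Solving these 10 simultaneous equations (Gaussian elimination) gives:
  V_1 = 4.851 V, V_2 = 3.016 V, V_3 = 3.016 V, V_4 = 3.038 V
  V_5 = 3.032 V, V_6 = 2.927 V, V_7 = 2.729 V, V_8 = 2.975 V
  V_9 = 2.954 V, V_10 = 2.927 V
I_R17 = (V_7 - V_11)/R17 = (2.729 - 0)/1100 = 0.002481 A
P_R17 = I_R17² × R17 = (0.002481)² × 1100 = 0.00677 W

Final answer: 0.00677 W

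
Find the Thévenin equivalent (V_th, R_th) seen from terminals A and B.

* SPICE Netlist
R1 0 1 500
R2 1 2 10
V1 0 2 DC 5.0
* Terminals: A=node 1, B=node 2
Step 1 — V_th is the open-circuit voltage V_A - V_B (nothing connected across the terminals).
Nodal analysis, taking node 2 as the 0 V reference.
Source V1 fixes V_0 = 5 V.
KCL at each unknown node (sum of currents leaving = 0; resistances in Ω):
  Node 1: (V_1 - 5)/500 + (V_1 - 0)/10 = 0
Collecting terms: 0.102 × V_1 = 0.01  =>  V_1 = 0.09804 V
V_th = V_1 - V_2 = 0.09804 - 0 = 0.09804 V
Step 2 — R_th: zero the source — replace V1 by a short circuit (node 2 merges into node 0) — and find the resistance seen between A (node 1) and B (node 0).
Reduce the network between node 1 (A) and node 0 (B) by series/parallel combination:
  Rp1 = R1 ‖ R2 (parallel, both between nodes 0 and 1) = 1/(1/500 + 1/10) = 9.804 Ω
R_th = 9.804 Ω

Final answer: V_th = 0.09804 V, R_th = 9.804 Ω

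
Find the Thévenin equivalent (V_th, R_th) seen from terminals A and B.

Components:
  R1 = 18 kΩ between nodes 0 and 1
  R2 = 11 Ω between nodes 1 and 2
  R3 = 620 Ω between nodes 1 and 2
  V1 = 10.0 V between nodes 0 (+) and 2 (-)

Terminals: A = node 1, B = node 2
Step 1 — V_th is the open-circuit voltage V_A - V_B (nothing connected across the terminals).
Nodal analysis, taking node 2 as the 0 V reference.
Source V1 fixes V_0 = 10 V.
KCL at each unknown node (sum of currents leaving = 0; resistances in Ω):
  Node 1: (V_1 - 10)/18000 + (V_1 - 0)/11 + (V_1 - 0)/620 = 0
Collecting terms: 0.09258 × V_1 = 0.0005556  =>  V_1 = 0.006001 V
V_th = V_1 - V_2 = 0.006001 - 0 = 0.006001 V
Step 2 — R_th: zero the source — replace V1 by a short circuit (node 2 merges into node 0) — and find the resistance seen between A (node 1) and B (node 0).
Reduce the network between node 1 (A) and node 0 (B) by series/parallel combination:
  Rp1 = R1 ‖ R2 ‖ R3 (parallel, all between nodes 0 and 1) = 1/(1/18000 + 1/11 + 1/620) = 10.8 Ω
R_th = 10.8 Ω

Final answer: V_th = 0.006001 V, R_th = 10.8 Ω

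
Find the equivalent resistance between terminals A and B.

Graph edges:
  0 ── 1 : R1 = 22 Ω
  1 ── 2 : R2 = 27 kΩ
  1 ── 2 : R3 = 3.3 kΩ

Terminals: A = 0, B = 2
Reduce the network between node 0 (A) and node 2 (B) by series/parallel combination:
  Rp1 = R2 ‖ R3 (parallel, both between nodes 1 and 2) = 1/(1/27000 + 1/3300) = 2941 Ω
  Rs1 = R1 + Rp1 (series, joined only at node 1) = 22 + 2941 = 2963 Ω
R_eq = 2.963 kΩ

Final answer: 2.963 kΩ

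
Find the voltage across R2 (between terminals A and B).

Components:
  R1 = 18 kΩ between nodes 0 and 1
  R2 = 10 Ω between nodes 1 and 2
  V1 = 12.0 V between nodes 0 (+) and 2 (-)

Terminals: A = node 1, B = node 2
R1 and R2 are in series across V1 (node 0 → node 1 → node 2), and the output A–B is taken across R2, so this is a voltage divider.
Series current: I = V1/(R1 + R2) = 12/(18000 + 10) = 12/18010 = 0.0006663 A
V_R2 = I × R2 = V1 × R2/(R1 + R2) = 12 × 10/18010 = 0.006663 V

Final answer: 0.006663 V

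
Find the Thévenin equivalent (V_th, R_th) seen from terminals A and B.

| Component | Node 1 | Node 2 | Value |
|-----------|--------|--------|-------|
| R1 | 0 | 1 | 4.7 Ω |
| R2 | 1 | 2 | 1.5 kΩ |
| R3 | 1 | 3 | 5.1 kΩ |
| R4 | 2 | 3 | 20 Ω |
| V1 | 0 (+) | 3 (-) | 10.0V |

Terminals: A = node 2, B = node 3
Step 1 — V_th is the open-circuit voltage V_A - V_B (nothing connected across the terminals).
Nodal analysis, taking node 3 as the 0 V reference.
Source V1 fixes V_0 = 10 V.
KCL at each unknown node (sum of currents leaving = 0; resistances in Ω):
  Node 1: (V_1 - 10)/4.7 + (V_1 - V_2)/1500 + (V_1 - 0)/5100 = 0
  Node 2: (V_2 - V_1)/1500 + (V_2 - 0)/20 = 0
Collecting terms (coefficients in siemens):
  0.2136·V_1 - 0.0006667·V_2 = 2.128
  0.05067·V_2 - 0.0006667·V_1 = 0
Determinant D = (0.2136)(0.05067) - (-0.0006667)(-0.0006667) = 0.01082
V_1 = [(2.128)(0.05067) - (-0.0006667)(0)]/D = 9.96 V
V_2 = [(0.2136)(0) - (2.128)(-0.0006667)]/D = 0.1311 V
V_th = V_2 - V_3 = 0.1311 - 0 = 0.1311 V
Step 2 — R_th: zero the source — replace V1 by a short circuit (node 3 merges into node 0) — and find the resistance seen between A (node 2) and B (node 0).
Reduce the network between node 2 (A) and node 0 (B) by series/parallel combination:
  Rp1 = R1 ‖ R3 (parallel, both between nodes 0 and 1) = 1/(1/4.7 + 1/5100) = 4.696 Ω
  Rs1 = R2 + Rp1 (series, joined only at node 1) = 1500 + 4.696 = 1505 Ω
  Rp2 = R4 ‖ Rs1 (parallel, both between nodes 0 and 2) = 1/(1/20 + 1/1505) = 19.74 Ω
R_th = 19.74 Ω

Final answer: V_th = 0.1311 V, R_th = 19.74 Ω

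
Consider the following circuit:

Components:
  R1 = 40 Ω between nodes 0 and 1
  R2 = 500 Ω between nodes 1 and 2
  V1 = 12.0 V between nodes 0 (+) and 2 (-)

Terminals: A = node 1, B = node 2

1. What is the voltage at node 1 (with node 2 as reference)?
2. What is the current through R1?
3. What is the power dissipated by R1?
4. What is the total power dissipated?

Nodal analysis, taking node 2 as the 0 V reference.
Source V1 fixes V_0 = 12 V.
KCL at each unknown node (sum of currents leaving = 0; resistances in Ω):
  Node 1: (V_1 - 12)/40 + (V_1 - 0)/500 = 0
Collecting terms: 0.027 × V_1 = 0.3  =>  V_1 = 11.11 V
Part 1:
  Read off the nodal solution: V_1 = 11.11 V
Part 2:
  I_R1 = (V_0 - V_1)/R1 = (12 - 11.11)/40 = 0.02222 A
  Magnitude: I_R1 = 0.02222 A
Part 3:
  I_R1 = (V_0 - V_1)/R1 = (12 - 11.11)/40 = 0.02222 A
  P_R1 = I_R1² × R1 = (0.02222)² × 40 = 0.01975 W
Part 4:
  Power in each resistor, P = (ΔV)²/R:
    P_R1 = (12 - 11.11)²/40 = 0.01975 W
    P_R2 = (11.11 - 0)²/500 = 0.2469 W
  P_total = P_R1 + P_R2 = 0.2667 W

Final answers:
1. V_1 = 11.11 V
2. I_R1 = 0.02222 A
3. P_R1 = 0.01975 W
4. P_total = 0.2667 W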